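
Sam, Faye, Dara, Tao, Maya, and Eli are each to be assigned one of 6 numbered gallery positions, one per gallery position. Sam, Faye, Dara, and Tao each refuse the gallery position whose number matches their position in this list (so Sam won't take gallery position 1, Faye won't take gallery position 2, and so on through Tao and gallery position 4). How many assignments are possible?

362

Let Aᵢ (for 1 ≤ i ≤ 4) be the placements that put person i in their forbidden gallery position. Any j of these fix j positions, leaving (6−j)! ways to fill the rest, and there are C(4,j) ways to pick which j.
By inclusion–exclusion, the number of valid placements is Σ_{j=0}^{4} (−1)^j C(4,j)·(6−j)!.
Computing: 720 − 480 + 144 − 24 + 2 = 362.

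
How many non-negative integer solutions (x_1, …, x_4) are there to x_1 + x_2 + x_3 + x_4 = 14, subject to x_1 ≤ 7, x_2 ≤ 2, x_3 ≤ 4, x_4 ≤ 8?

75

Ignoring the caps, the number of non-negative solutions to x_1+…+x_4 = 14 is C(17,3) = 680.
Subtract solutions that violate a single cap (substitute x_i' = x_i − (cap_i+1)): x_1 ≥ 8 gives C(9,3) = 84; x_2 ≥ 3 gives C(14,3) = 364; x_3 ≥ 5 gives C(12,3) = 220; x_4 ≥ 9 gives C(8,3) = 56. Together 724.
Add back pairs where two caps are both exceeded: 20 + 4 + 0 + 84 + 10 + 1 = 119.
By inclusion–exclusion the count is 680 − 724 + 119 = 75.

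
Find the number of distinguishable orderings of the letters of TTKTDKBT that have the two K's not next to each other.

630

There are 8!/(4!·2!) = 840 arrangements of TTKTDKBT in total.
Arrangements with the K's together: treat KK as one letter, giving (7)!/(4!) = 210.
Hence 840 − 210 = 630.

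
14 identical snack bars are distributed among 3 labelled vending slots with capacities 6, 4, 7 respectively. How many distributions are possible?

Without the upper bounds there are C(16,2) = 120 ways to split 14 among 3 vending slots.
Subtract solutions that violate a single cap (substitute x_i' = x_i − (cap_i+1)): x_1 ≥ 7 gives C(9,2) = 36; x_2 ≥ 5 gives C(11,2) = 55; x_3 ≥ 8 gives C(8,2) = 28. Together 119.
Add back pairs where two caps are both exceeded: 6 + 0 + 3 = 9.
By inclusion–exclusion the count is 120 − 119 + 9 = 10.

10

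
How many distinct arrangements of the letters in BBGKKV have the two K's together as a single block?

60

Treat the 2 copies of K as a single block. The multiset to arrange is then {KK, B, B, G, V}, 5 items in all.
That gives (5)!/(2!) = 60 arrangements.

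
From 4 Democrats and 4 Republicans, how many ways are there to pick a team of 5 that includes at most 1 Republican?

4

Split by how many Republicans are chosen (0 through 1).
Sum: C(4,0)·C(4,5) + C(4,1)·C(4,4) = 0 + 4 = 4.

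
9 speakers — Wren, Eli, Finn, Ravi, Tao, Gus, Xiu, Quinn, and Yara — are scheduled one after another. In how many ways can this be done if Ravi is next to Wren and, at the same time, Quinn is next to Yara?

Treat {Ravi,Wren} as one block (2 orders) and {Quinn,Yara} as another (2 orders).
That leaves 7 units to arrange: 2 × 2 × 7! = 4 × 5040 = 20160.

20160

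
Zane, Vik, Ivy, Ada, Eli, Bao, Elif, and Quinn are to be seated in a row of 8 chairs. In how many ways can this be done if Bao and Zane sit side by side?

10080

Glue Bao and Zane into one block (2 internal orders), leaving 7 units to arrange in a row.
That gives 2 × 7! = 2 × 5040 = 10080.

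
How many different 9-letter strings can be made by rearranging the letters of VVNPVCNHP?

VVNPVCNHP has 9 letters with N appearing twice, P appearing twice, and V appearing 3 times.
Dividing 9! = 362880 by 3!·2!·2! = 24 for the repeated letters gives 15120.

15120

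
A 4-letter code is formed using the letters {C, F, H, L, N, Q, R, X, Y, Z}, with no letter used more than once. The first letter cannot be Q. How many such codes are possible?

4536

The first letter has 10−1 = 9 choices (anything except Q).
The remaining 3 letters are filled from the other 9 symbols without repetition: 9 × 8 × 7 = 504.
Total: 9 × 504 = 4536.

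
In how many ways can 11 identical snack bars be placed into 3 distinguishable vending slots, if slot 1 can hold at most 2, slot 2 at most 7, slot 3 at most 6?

12

Without the upper bounds there are C(13,2) = 78 ways to split 11 among 3 vending slots.
Subtract solutions that violate a single cap (substitute x_i' = x_i − (cap_i+1)): x_1 ≥ 3 gives C(10,2) = 45; x_2 ≥ 8 gives C(5,2) = 10; x_3 ≥ 7 gives C(6,2) = 15. Together 70.
Add back pairs where two caps are both exceeded: 1 + 3 + 0 = 4.
By inclusion–exclusion the count is 78 − 70 + 4 = 12.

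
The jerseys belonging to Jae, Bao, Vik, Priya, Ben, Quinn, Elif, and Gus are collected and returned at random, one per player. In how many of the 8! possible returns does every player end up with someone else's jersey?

14833

This is the derangement count D_8: permutations of 8 items with no fixed point.
By inclusion–exclusion this is Σ_{j=0}^{8} (−1)^j C(8,j)·(8−j)!.
Computing: 40320 − 40320 + 20160 − 6720 + 1680 − 336 + 56 − 8 + 1 = 14833.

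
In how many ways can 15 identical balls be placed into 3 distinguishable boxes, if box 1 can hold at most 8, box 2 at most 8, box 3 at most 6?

35

Without the upper bounds there are C(17,2) = 136 ways to split 15 among 3 boxes.
Subtract solutions that violate a single cap (substitute x_i' = x_i − (cap_i+1)): x_1 ≥ 9 gives C(8,2) = 28; x_2 ≥ 9 gives C(8,2) = 28; x_3 ≥ 7 gives C(10,2) = 45. Together 101.
No two caps can be exceeded simultaneously, so the pair terms are all 0.
By inclusion–exclusion the count is 136 − 101 + 0 = 35.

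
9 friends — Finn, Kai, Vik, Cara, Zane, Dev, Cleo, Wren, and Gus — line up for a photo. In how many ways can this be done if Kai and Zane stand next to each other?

Treat {Kai, Zane} as a single unit. There are 8 units to order, and the pair itself can be ordered 2 ways.
That gives 2 × 8! = 2 × 40320 = 80640.

80640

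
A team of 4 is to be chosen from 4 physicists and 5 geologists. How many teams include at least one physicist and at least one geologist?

120

Total 4-person selections from all 9: C(9,4) = 126.
Selections missing a whole group: no physicists → C(5,4) = 5; no geologists → C(4,4) = 1.
Both groups omitted at once is impossible, so 126 − 6 = 120.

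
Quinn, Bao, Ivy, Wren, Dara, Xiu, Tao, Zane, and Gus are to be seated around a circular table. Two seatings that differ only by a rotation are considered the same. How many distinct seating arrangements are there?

40320

Fix one person's seat to break rotational symmetry; the remaining 8 people can be arranged in (8)! = 40320 ways.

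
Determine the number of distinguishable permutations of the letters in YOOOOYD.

105

YOOOOYD has 7 letters with O appearing 4 times and Y appearing twice.
Dividing 7! = 5040 by 4!·2! = 48 for the repeated letters gives 105.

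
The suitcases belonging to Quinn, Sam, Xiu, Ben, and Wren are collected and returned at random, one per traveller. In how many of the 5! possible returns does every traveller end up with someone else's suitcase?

Count assignments avoiding every fixed point. For any j of the 5 travellers fixed to their own suitcase, the other 5−j can be arranged in (5−j)! ways.
By inclusion–exclusion this is Σ_{j=0}^{5} (−1)^j C(5,j)·(5−j)!.
Computing: 120 − 120 + 60 − 20 + 5 − 1 = 44.

44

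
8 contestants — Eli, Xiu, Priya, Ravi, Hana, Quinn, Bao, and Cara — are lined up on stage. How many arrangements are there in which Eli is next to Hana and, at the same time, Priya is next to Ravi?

Treat {Eli,Hana} as one block (2 orders) and {Priya,Ravi} as another (2 orders).
That leaves 6 units to arrange: 2 × 2 × 6! = 4 × 720 = 2880.

2880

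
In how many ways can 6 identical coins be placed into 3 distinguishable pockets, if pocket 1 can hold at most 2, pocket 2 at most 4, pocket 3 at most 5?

14

By stars and bars, unrestricted non-negative solutions to x_1+…+x_3 = 6 number C(6+2,2) = 28.
Subtract solutions that violate a single cap (substitute x_i' = x_i − (cap_i+1)): x_1 ≥ 3 gives C(5,2) = 10; x_2 ≥ 5 gives C(3,2) = 3; x_3 ≥ 6 gives C(2,2) = 1. Together 14.
No two caps can be exceeded simultaneously, so the pair terms are all 0.
By inclusion–exclusion the count is 28 − 14 + 0 = 14.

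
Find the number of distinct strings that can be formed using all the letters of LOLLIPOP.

1680

LOLLIPOP has 8 letters with L appearing 3 times, O appearing twice, and P appearing twice.
The number of distinct arrangements is 8!/(3!·2!·2!) = 40320/24 = 1680.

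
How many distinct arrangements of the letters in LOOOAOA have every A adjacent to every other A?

30

Treat the 2 copies of A as a single block. The multiset to arrange is then {AA, L, O, O, O, O}, 6 items in all.
That gives (6)!/(4!) = 30 arrangements.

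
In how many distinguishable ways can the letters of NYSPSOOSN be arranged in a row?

15120

The 9 letters of NYSPSOOSN have repeats: N appearing twice, O appearing twice, and S appearing 3 times.
The number of distinct arrangements is 9!/(3!·2!·2!) = 362880/24 = 15120.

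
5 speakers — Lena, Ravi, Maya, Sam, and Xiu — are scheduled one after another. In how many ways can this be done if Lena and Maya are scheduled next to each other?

Glue Lena and Maya into one block (2 internal orders), leaving 4 units to arrange in a row.
That gives 2 × 4! = 2 × 24 = 48.

48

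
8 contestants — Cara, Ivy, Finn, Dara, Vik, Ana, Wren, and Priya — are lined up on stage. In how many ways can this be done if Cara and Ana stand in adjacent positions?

10080

Glue Cara and Ana into one block (2 internal orders), leaving 7 units to arrange in a row.
So the count is 2·(7)! = 10080.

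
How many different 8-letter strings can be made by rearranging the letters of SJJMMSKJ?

The 8 letters of SJJMMSKJ have repeats: J appearing 3 times, M appearing twice, and S appearing twice.
So there are 8! / (3!·2!·2!) = 1680 distinguishable arrangements.

1680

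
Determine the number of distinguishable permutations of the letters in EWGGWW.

60

Letter multiplicities in EWGGWW: E×1, G×2, W×3.
The number of distinct arrangements is 6!/(3!·2!) = 720/12 = 60.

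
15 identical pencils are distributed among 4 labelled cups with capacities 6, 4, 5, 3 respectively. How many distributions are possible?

20

Without the upper bounds there are C(18,3) = 816 ways to split 15 among 4 cups.
Subtract solutions that violate a single cap (substitute x_i' = x_i − (cap_i+1)): x_1 ≥ 7 gives C(11,3) = 165; x_2 ≥ 5 gives C(13,3) = 286; x_3 ≥ 6 gives C(12,3) = 220; x_4 ≥ 4 gives C(14,3) = 364. Together 1035.
Add back pairs where two caps are both exceeded: 20 + 10 + 35 + 35 + 84 + 56 = 240.
Subtract triples: 0 + 0 + 0 + 1 = 1.
By inclusion–exclusion the count is 816 − 1035 + 240 − 1 = 20.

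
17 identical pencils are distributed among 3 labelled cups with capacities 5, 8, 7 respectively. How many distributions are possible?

Without the upper bounds there are C(19,2) = 171 ways to split 17 among 3 cups.
Subtract solutions that violate a single cap (substitute x_i' = x_i − (cap_i+1)): x_1 ≥ 6 gives C(13,2) = 78; x_2 ≥ 9 gives C(10,2) = 45; x_3 ≥ 8 gives C(11,2) = 55. Together 178.
Add back pairs where two caps are both exceeded: 6 + 10 + 1 = 17.
By inclusion–exclusion the count is 171 − 178 + 17 = 10.

10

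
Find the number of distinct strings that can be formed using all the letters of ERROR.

20

ERROR has 5 letters with R appearing 3 times.
The number of distinct arrangements is 5!/(3!) = 120/6 = 20.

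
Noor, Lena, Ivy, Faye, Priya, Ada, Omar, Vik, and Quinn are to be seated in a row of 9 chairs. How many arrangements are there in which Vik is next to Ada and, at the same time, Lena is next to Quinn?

Treat {Vik,Ada} as one block (2 orders) and {Lena,Quinn} as another (2 orders).
That leaves 7 units to arrange: 2 × 2 × 7! = 4 × 5040 = 20160.

20160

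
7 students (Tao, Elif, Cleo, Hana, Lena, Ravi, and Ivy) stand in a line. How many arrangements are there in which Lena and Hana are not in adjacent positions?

Of the 7! = 5040 arrangements, those with Lena and Hana adjacent number 2 × 6! = 1440 (treat the pair as a block with 2 internal orders).
So 5040 − 1440 = 3600 arrangements keep them apart.

3600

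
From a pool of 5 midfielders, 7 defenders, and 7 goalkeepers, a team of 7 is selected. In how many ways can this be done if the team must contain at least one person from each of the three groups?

45374

Total 7-person selections from all 19: C(19,7) = 50388.
Subtract selections that omit an entire group: no midfielders → C(14,7) = 3432; no defenders → C(12,7) = 792; no goalkeepers → C(12,7) = 792.
Add back selections omitting two groups (i.e. drawn from a single group): C(5,7) + C(7,7) + C(7,7) = 2.
By inclusion–exclusion: 50388 − 5016 + 2 = 45374.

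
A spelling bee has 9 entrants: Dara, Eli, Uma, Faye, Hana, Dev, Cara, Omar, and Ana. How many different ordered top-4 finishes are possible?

There are 9 choices for 1st place, 8 for 2nd, and so on down to 6 for position 4.
That gives 9 × 8 × 7 × 6 = 3024.

3024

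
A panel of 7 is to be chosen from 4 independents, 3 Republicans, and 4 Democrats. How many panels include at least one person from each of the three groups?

320

With no constraint there are C(11,7) = 330 possible selections.
Subtract selections that omit an entire group: no independents → C(7,7) = 1; no Republicans → C(8,7) = 8; no Democrats → C(7,7) = 1.
Add back selections omitting two groups (i.e. drawn from a single group): C(4,7) + C(3,7) + C(4,7) = 0.
By inclusion–exclusion: 330 − 10 + 0 = 320.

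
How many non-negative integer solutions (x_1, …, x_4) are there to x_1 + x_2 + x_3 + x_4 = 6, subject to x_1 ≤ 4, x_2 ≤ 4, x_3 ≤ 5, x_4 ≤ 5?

By stars and bars, unrestricted non-negative solutions to x_1+…+x_4 = 6 number C(6+3,3) = 84.
Subtract solutions that violate a single cap (substitute x_i' = x_i − (cap_i+1)): x_1 ≥ 5 gives C(4,3) = 4; x_2 ≥ 5 gives C(4,3) = 4; x_3 ≥ 6 gives C(3,3) = 1; x_4 ≥ 6 gives C(3,3) = 1. Together 10.
No two caps can be exceeded simultaneously, so the pair terms are all 0.
By inclusion–exclusion the count is 84 − 10 + 0 = 74.

74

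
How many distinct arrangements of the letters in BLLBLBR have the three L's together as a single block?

Treat the 3 copies of L as a single block. The multiset to arrange is then {LLL, B, B, B, R}, 5 items in all.
That gives (5)!/(3!) = 20 arrangements.

20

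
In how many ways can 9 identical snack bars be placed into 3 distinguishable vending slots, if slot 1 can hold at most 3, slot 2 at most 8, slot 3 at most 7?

Ignoring the caps, the number of non-negative solutions to x_1+…+x_3 = 9 is C(11,2) = 55.
Subtract solutions that violate a single cap (substitute x_i' = x_i − (cap_i+1)): x_1 ≥ 4 gives C(7,2) = 21; x_2 ≥ 9 gives C(2,2) = 1; x_3 ≥ 8 gives C(3,2) = 3. Together 25.
No two caps can be exceeded simultaneously, so the pair terms are all 0.
By inclusion–exclusion the count is 55 − 25 + 0 = 30.

30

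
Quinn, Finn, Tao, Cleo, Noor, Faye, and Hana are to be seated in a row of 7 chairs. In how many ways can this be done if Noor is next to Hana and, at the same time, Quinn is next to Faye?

480

Treat {Noor,Hana} as one block (2 orders) and {Quinn,Faye} as another (2 orders).
That leaves 5 units to arrange: 2 × 2 × 5! = 4 × 120 = 480.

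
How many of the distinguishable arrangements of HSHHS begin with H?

6

With the first slot taken by H, it remains to arrange the other 4 letters (SHHS).
Those 4 letters have H appearing twice and S appearing twice, giving (4)!/(2!·2!) = 6.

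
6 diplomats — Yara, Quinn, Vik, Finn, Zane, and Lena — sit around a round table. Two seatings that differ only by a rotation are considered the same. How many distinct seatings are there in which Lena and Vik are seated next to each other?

48

Treat {Lena, Vik} as one unit (2 internal orders) and seat the resulting 5 units around the table: (4)! circular arrangements.
So 2 × (4)! = 2 × 24 = 48.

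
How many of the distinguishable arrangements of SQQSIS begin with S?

30

With the first slot taken by S, it remains to arrange the other 5 letters (QQSIS).
Those 5 letters have Q appearing twice and S appearing twice, giving (5)!/(2!·2!) = 30.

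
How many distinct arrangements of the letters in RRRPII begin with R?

Fix R in the first position and arrange the remaining 5 letters.
Those 5 letters have I appearing twice and R appearing twice, giving (5)!/(2!·2!) = 30.

30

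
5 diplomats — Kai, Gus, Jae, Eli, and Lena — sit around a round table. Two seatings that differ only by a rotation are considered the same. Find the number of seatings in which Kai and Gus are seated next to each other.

12

Glue Kai and Gus into a block (2 internal orders). Seating 4 units around a circle gives (3)! arrangements.
So 2 × (3)! = 2 × 6 = 12.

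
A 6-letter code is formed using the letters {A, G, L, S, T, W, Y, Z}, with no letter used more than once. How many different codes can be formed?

20160

Choose and order 6 of the 8 symbols: the first letter has 8 options, the next 7, and so on down to 3.
8 × 7 × 6 × 5 × 4 × 3 = 20160.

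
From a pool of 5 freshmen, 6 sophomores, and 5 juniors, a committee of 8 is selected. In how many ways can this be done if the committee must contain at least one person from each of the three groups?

12495

With no constraint there are C(16,8) = 12870 possible selections.
Selections missing a whole group: no freshmen → C(11,8) = 165; no sophomores → C(10,8) = 45; no juniors → C(11,8) = 165.
Add back selections omitting two groups (i.e. drawn from a single group): C(5,8) + C(6,8) + C(5,8) = 0.
By inclusion–exclusion: 12870 − 375 + 0 = 12495.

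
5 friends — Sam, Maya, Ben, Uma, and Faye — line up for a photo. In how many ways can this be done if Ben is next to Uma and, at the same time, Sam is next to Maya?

Treat {Ben,Uma} as one block (2 orders) and {Sam,Maya} as another (2 orders).
That leaves 3 units to arrange: 2 × 2 × 3! = 4 × 6 = 24.

24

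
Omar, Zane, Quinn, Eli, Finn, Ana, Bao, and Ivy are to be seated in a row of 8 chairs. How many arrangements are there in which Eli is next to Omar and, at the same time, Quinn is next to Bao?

2880

Treat {Eli,Omar} as one block (2 orders) and {Quinn,Bao} as another (2 orders).
That leaves 6 units to arrange: 2 × 2 × 6! = 4 × 720 = 2880.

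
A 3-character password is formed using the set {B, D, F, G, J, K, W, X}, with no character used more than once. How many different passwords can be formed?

With no repetition, fill the 3 characters in order: 8 choices, then 7, down to 6.
8 × 7 × 6 = 336.

336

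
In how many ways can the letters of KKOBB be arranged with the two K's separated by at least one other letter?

18

Total arrangements of KKOBB: 5!/(2!·2!) = 30.
Arrangements with the K's together: treat KK as one letter, giving (4)!/(2!) = 12.
Subtracting, 30 − 12 = 18 arrangements keep the K's apart.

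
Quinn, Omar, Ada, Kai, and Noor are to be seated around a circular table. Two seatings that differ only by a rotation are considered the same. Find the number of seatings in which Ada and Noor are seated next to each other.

12

Treat {Ada, Noor} as one unit (2 internal orders) and seat the resulting 4 units around the table: (3)! circular arrangements.
So 2 × (3)! = 2 × 6 = 12.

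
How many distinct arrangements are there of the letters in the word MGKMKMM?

The 7 letters of MGKMKMM have repeats: K appearing twice and M appearing 4 times.
So there are 7! / (4!·2!) = 105 distinguishable arrangements.

105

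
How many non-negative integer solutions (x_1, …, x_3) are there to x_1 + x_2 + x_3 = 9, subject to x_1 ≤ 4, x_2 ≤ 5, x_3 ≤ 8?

29

Without the upper bounds there are C(11,2) = 55 ways to split 9 among 3 variables.
Subtract solutions that violate a single cap (substitute x_i' = x_i − (cap_i+1)): x_1 ≥ 5 gives C(6,2) = 15; x_2 ≥ 6 gives C(5,2) = 10; x_3 ≥ 9 gives C(2,2) = 1. Together 26.
No two caps can be exceeded simultaneously, so the pair terms are all 0.
By inclusion–exclusion the count is 55 − 26 + 0 = 29.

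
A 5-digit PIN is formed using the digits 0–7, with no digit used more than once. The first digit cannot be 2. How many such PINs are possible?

5880

The first digit has 8−1 = 7 choices (anything except 2).
The remaining 4 digits are filled from the other 7 symbols without repetition: 7 × 6 × 5 × 4 = 840.
Total: 7 × 840 = 5880.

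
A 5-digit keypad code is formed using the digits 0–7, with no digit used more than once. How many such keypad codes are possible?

6720

With no repetition, fill the 5 digits in order: 8 choices, then 7, down to 4.
That product is 8 × 7 × 6 × 5 × 4 = 6720.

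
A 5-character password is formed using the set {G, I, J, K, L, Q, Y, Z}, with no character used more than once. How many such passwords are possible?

This is a permutation of 5 out of 8: P(8,5) = 8!/3!.
8 × 7 × 6 × 5 × 4 = 6720.

6720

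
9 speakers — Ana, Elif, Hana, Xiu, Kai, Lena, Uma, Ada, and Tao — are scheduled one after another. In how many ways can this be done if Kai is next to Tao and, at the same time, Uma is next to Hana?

20160

Treat {Kai,Tao} as one block (2 orders) and {Uma,Hana} as another (2 orders).
That leaves 7 units to arrange: 2 × 2 × 7! = 4 × 5040 = 20160.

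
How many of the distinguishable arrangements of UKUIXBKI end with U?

1260

With the last slot taken by U, it remains to arrange the other 7 letters (KUIXBKI).
Those 7 letters have I appearing twice and K appearing twice, giving (7)!/(2!·2!) = 1260.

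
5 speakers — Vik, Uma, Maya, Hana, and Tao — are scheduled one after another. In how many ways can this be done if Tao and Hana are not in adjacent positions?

72

There are 5! = 120 arrangements in all. If Tao and Hana are adjacent, merging them into one block gives 2·(4)! = 48 arrangements.
Complementary counting: 120 − 48 = 72.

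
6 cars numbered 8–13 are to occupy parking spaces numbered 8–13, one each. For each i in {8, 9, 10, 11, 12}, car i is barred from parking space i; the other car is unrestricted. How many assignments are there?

Let Aᵢ (for 8 ≤ i ≤ 12) be the placements that put car i in its forbidden parking space. Any j of these fix j positions, leaving (6−j)! ways to fill the rest, and there are C(5,j) ways to pick which j.
By inclusion–exclusion, the number of valid placements is Σ_{j=0}^{5} (−1)^j C(5,j)·(6−j)!.
Computing: 720 − 600 + 240 − 60 + 10 − 1 = 309.

309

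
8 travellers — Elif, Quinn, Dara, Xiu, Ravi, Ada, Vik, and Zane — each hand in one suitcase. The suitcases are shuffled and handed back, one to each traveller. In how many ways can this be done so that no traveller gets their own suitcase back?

14833

This is the derangement count D_8: permutations of 8 items with no fixed point.
By inclusion–exclusion this is Σ_{j=0}^{8} (−1)^j C(8,j)·(8−j)!.
Computing: 40320 − 40320 + 20160 − 6720 + 1680 − 336 + 56 − 8 + 1 = 14833.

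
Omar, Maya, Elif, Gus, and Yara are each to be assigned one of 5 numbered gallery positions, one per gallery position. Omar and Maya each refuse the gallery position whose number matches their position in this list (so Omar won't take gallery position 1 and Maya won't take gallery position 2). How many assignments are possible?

78

Let Aᵢ (for i ∈ {1, 2}) be the placements that put person i in their forbidden gallery position. Any j of these fix j positions, leaving (5−j)! ways to fill the rest, and there are C(2,j) ways to pick which j.
By inclusion–exclusion, the number of valid placements is Σ_{j=0}^{2} (−1)^j C(2,j)·(5−j)!.
Computing: 120 − 48 + 6 = 78.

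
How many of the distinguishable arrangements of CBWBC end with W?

6

Fix W in the last position and arrange the remaining 4 letters.
Those 4 letters have B appearing twice and C appearing twice, giving (4)!/(2!·2!) = 6.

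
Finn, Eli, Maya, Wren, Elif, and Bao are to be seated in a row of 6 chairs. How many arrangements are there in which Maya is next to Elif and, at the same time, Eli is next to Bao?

96

Treat {Maya,Elif} as one block (2 orders) and {Eli,Bao} as another (2 orders).
That leaves 4 units to arrange: 2 × 2 × 4! = 4 × 24 = 96.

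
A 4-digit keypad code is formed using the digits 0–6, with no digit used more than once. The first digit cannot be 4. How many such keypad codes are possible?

The first digit has 7−1 = 6 choices (anything except 4).
The remaining 3 digits are filled from the other 6 symbols without repetition: 6 × 5 × 4 = 120.
Total: 6 × 120 = 720.

720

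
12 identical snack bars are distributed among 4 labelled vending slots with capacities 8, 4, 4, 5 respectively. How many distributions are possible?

129

Ignoring the caps, the number of non-negative solutions to x_1+…+x_4 = 12 is C(15,3) = 455.
Subtract solutions that violate a single cap (substitute x_i' = x_i − (cap_i+1)): x_1 ≥ 9 gives C(6,3) = 20; x_2 ≥ 5 gives C(10,3) = 120; x_3 ≥ 5 gives C(10,3) = 120; x_4 ≥ 6 gives C(9,3) = 84. Together 344.
Add back pairs where two caps are both exceeded: 0 + 0 + 0 + 10 + 4 + 4 = 18.
By inclusion–exclusion the count is 455 − 344 + 18 = 129.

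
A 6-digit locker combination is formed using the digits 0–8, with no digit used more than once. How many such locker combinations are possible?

60480

This is a permutation of 6 out of 9: P(9,6) = 9!/3!.
That product is 9 × 8 × 7 × 6 × 5 × 4 = 60480.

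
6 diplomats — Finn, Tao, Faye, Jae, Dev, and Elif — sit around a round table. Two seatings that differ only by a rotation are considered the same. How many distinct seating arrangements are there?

120

Around a circle, 6 distinct people have 6!/6 = (5)! = 120 rotationally distinct seatings.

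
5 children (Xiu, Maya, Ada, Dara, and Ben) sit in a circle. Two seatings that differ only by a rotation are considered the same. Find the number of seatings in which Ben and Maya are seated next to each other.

12

Treat {Ben, Maya} as one unit (2 internal orders) and seat the resulting 4 units around the table: (3)! circular arrangements.
So 2 × (3)! = 2 × 6 = 12.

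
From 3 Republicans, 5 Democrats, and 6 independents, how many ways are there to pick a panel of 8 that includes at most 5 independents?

2975

Split by how many independents are chosen (0 through 5).
Sum: C(6,0)·C(8,8) + C(6,1)·C(8,7) + C(6,2)·C(8,6) + C(6,3)·C(8,5) + C(6,4)·C(8,4) + C(6,5)·C(8,3) = 1 + 48 + 420 + 1120 + 1050 + 336 = 2975.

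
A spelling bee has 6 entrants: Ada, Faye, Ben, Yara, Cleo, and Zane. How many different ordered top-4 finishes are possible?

360

There are 6 choices for 1st place, 5 for 2nd, and so on down to 3 for position 4.
That gives 6 × 5 × 4 × 3 = 360.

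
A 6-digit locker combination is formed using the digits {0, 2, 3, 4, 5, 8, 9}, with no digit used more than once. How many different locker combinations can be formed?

This is a permutation of 6 out of 7: P(7,6) = 7!/1!.
7 × 6 × 5 × 4 × 3 × 2 = 5040.

5040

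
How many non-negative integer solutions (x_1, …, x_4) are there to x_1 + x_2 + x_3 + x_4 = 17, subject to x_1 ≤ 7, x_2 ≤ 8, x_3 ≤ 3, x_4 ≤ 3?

33

Without the upper bounds there are C(20,3) = 1140 ways to split 17 among 4 variables.
Subtract solutions that violate a single cap (substitute x_i' = x_i − (cap_i+1)): x_1 ≥ 8 gives C(12,3) = 220; x_2 ≥ 9 gives C(11,3) = 165; x_3 ≥ 4 gives C(16,3) = 560; x_4 ≥ 4 gives C(16,3) = 560. Together 1505.
Add back pairs where two caps are both exceeded: 1 + 56 + 56 + 35 + 35 + 220 = 403.
Subtract triples: 0 + 0 + 4 + 1 = 5.
By inclusion–exclusion the count is 1140 − 1505 + 403 − 5 = 33.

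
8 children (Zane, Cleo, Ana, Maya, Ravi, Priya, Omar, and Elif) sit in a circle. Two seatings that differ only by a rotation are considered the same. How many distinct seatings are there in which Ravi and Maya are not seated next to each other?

3600

Without the restriction there are (7)! = 5040 seatings.
Seatings with Ravi beside Maya: treat them as a block with 2 internal orders, giving 2 × (6)! = 1440.
Subtracting, 5040 − 1440 = 3600.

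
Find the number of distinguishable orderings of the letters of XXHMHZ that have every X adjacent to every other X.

60

Treat the 2 copies of X as a single block. The multiset to arrange is then {XX, H, H, M, Z}, 5 items in all.
That gives (5)!/(2!) = 60 arrangements.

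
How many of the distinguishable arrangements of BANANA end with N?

With the last slot taken by N, it remains to arrange the other 5 letters (BAANA).
Those 5 letters have A appearing 3 times, giving (5)!/(3!) = 20.

20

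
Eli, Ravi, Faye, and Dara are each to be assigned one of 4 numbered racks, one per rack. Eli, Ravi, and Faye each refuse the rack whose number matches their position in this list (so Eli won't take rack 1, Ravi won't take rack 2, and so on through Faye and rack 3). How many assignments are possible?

11

Let Aᵢ (for i ∈ {1, 2, 3}) be the placements that put person i in their forbidden rack. Any j of these fix j positions, leaving (4−j)! ways to fill the rest, and there are C(3,j) ways to pick which j.
By inclusion–exclusion, the number of valid placements is Σ_{j=0}^{3} (−1)^j C(3,j)·(4−j)!.
Computing: 24 − 18 + 6 − 1 = 11.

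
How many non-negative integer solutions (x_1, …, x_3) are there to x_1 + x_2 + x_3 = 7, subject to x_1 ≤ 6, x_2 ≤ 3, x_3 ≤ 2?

Without the upper bounds there are C(9,2) = 36 ways to split 7 among 3 variables.
Subtract solutions that violate a single cap (substitute x_i' = x_i − (cap_i+1)): x_1 ≥ 7 gives C(2,2) = 1; x_2 ≥ 4 gives C(5,2) = 10; x_3 ≥ 3 gives C(6,2) = 15. Together 26.
Add back pairs where two caps are both exceeded: 0 + 0 + 1 = 1.
By inclusion–exclusion the count is 36 − 26 + 1 = 11.

11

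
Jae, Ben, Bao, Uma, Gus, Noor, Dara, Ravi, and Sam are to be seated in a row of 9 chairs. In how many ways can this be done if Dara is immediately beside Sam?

80640

Place the 7 others and the Dara-Sam pair as 8 objects in a line; the pair has 2 internal arrangements.
So the count is 2·(8)! = 80640.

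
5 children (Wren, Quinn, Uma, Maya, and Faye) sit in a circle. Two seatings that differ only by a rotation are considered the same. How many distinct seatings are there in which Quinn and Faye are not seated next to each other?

All circular seatings of 5 people number (4)! = 24.
Seatings with Quinn beside Faye: treat them as a block with 2 internal orders, giving 2 × (3)! = 12.
Subtracting, 24 − 12 = 12.

12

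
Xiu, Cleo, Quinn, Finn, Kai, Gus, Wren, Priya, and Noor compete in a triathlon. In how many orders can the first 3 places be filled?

504

This is an ordered selection of 3 from 9: P(9,3).
That gives 9 × 8 × 7 = 504.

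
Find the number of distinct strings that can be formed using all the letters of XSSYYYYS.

280

The 8 letters of XSSYYYYS have repeats: S appearing 3 times and Y appearing 4 times.
So there are 8! / (4!·3!) = 280 distinguishable arrangements.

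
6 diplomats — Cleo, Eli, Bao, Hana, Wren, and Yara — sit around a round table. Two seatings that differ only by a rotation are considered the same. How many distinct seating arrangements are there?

Fix one person's seat to break rotational symmetry; the remaining 5 people can be arranged in (5)! = 120 ways.

120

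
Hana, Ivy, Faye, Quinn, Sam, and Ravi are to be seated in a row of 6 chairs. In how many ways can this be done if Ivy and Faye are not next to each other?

480

There are 6! = 720 arrangements in all. If Ivy and Faye are adjacent, merging them into one block gives 2·(5)! = 240 arrangements.
So 720 − 240 = 480 arrangements keep them apart.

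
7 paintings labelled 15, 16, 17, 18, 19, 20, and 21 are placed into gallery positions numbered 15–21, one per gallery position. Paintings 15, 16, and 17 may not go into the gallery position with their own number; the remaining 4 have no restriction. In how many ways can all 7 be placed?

3216

Let Aᵢ (for i ∈ {15, 16, 17}) be the placements that put painting i in its forbidden gallery position. Any j of these fix j positions, leaving (7−j)! ways to fill the rest, and there are C(3,j) ways to pick which j.
By inclusion–exclusion, the number of valid placements is Σ_{j=0}^{3} (−1)^j C(3,j)·(7−j)!.
Computing: 5040 − 2160 + 360 − 24 = 3216.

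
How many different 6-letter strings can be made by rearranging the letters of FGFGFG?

20

FGFGFG has 6 letters with F appearing 3 times and G appearing 3 times.
The number of distinct arrangements is 6!/(3!·3!) = 720/36 = 20.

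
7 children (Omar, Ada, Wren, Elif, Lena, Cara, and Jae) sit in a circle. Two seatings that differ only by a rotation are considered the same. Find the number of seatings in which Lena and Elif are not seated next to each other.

480

Without the restriction there are (6)! = 720 seatings.
Those with Lena next to Elif: fuse the pair into one unit and seat 6 units around a circle — 2·(5)! = 240.
Subtracting, 720 − 240 = 480.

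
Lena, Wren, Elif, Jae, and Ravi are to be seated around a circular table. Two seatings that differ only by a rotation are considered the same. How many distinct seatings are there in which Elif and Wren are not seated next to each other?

12

Without the restriction there are (4)! = 24 seatings.
Seatings with Elif beside Wren: treat them as a block with 2 internal orders, giving 2 × (3)! = 12.
Subtracting, 24 − 12 = 12.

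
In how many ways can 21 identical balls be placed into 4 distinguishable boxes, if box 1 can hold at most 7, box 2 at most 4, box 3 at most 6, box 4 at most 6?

Without the upper bounds there are C(24,3) = 2024 ways to split 21 among 4 boxes.
Subtract solutions that violate a single cap (substitute x_i' = x_i − (cap_i+1)): x_1 ≥ 8 gives C(16,3) = 560; x_2 ≥ 5 gives C(19,3) = 969; x_3 ≥ 7 gives C(17,3) = 680; x_4 ≥ 7 gives C(17,3) = 680. Together 2889.
Add back pairs where two caps are both exceeded: 165 + 84 + 84 + 220 + 220 + 120 = 893.
Subtract triples: 4 + 4 + 0 + 10 = 18.
By inclusion–exclusion the count is 2024 − 2889 + 893 − 18 = 10.

10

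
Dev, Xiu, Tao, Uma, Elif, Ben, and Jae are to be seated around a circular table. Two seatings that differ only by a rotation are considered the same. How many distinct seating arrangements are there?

Seat Dev anywhere (absorbing the rotational symmetry), then permute the other 6: (6)! = 720.

720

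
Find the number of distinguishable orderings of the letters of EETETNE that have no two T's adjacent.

There are 7!/(4!·2!) = 105 arrangements of EETETNE in total.
If the two T's are adjacent, glue them into one block, leaving 6 items to arrange: (6)!/(4!) = 30 ways.
Hence 105 − 30 = 75.

75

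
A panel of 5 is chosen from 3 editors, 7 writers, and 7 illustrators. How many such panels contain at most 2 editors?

6097

Split by how many editors are chosen (0 through 2).
Sum: C(3,0)·C(14,5) + C(3,1)·C(14,4) + C(3,2)·C(14,3) = 2002 + 3003 + 1092 = 6097.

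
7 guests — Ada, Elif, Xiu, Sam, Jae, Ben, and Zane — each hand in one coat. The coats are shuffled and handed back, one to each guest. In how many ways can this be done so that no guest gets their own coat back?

Count assignments avoiding every fixed point. For any j of the 7 guests fixed to their own coat, the other 7−j can be arranged in (7−j)! ways.
By inclusion–exclusion this is Σ_{j=0}^{7} (−1)^j C(7,j)·(7−j)!.
Computing: 5040 − 5040 + 2520 − 840 + 210 − 42 + 7 − 1 = 1854.

1854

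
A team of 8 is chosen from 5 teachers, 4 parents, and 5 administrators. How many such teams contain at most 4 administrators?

Split by how many administrators are chosen (0 through 4).
Sum: C(5,0)·C(9,8) + C(5,1)·C(9,7) + C(5,2)·C(9,6) + C(5,3)·C(9,5) + C(5,4)·C(9,4) = 9 + 180 + 840 + 1260 + 630 = 2919.

2919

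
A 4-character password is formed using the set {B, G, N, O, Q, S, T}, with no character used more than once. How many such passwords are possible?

With no repetition, fill the 4 characters in order: 7 choices, then 6, down to 4.
7 × 6 × 5 × 4 = 840.

840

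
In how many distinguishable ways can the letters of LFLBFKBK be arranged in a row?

2520

The 8 letters of LFLBFKBK have repeats: B appearing twice, F appearing twice, K appearing twice, and L appearing twice.
So there are 8! / (2!·2!·2!·2!) = 2520 distinguishable arrangements.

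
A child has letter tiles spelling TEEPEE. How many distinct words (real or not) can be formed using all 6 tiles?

30

Letter multiplicities in TEEPEE: E×4, P×1, T×1.
So there are 6! / (4!) = 30 distinguishable arrangements.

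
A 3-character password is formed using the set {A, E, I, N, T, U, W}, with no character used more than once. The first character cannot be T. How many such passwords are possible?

180

The first character has 7−1 = 6 choices (anything except T).
The remaining 2 characters are filled from the other 6 symbols without repetition: 6 × 5 = 30.
Total: 6 × 30 = 180.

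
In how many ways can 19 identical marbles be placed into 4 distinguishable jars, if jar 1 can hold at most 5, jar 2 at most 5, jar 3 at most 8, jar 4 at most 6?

56

By stars and bars, unrestricted non-negative solutions to x_1+…+x_4 = 19 number C(19+3,3) = 1540.
Subtract solutions that violate a single cap (substitute x_i' = x_i − (cap_i+1)): x_1 ≥ 6 gives C(16,3) = 560; x_2 ≥ 6 gives C(16,3) = 560; x_3 ≥ 9 gives C(13,3) = 286; x_4 ≥ 7 gives C(15,3) = 455. Together 1861.
Add back pairs where two caps are both exceeded: 120 + 35 + 84 + 35 + 84 + 20 = 378.
Subtract triples: 0 + 1 + 0 + 0 = 1.
By inclusion–exclusion the count is 1540 − 1861 + 378 − 1 = 56.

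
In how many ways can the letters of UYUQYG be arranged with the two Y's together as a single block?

60

Treat the 2 copies of Y as a single block. The multiset to arrange is then {YY, G, Q, U, U}, 5 items in all.
That gives (5)!/(2!) = 60 arrangements.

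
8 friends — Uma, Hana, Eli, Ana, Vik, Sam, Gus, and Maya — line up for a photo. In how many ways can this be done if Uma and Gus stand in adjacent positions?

10080

Treat {Uma, Gus} as a single unit. There are 7 units to order, and the pair itself can be ordered 2 ways.
That gives 2 × 7! = 2 × 5040 = 10080.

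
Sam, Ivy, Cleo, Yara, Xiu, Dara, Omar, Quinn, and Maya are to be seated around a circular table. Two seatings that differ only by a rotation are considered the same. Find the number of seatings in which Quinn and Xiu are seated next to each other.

Treat {Quinn, Xiu} as one unit (2 internal orders) and seat the resulting 8 units around the table: (7)! circular arrangements.
So 2 × (7)! = 2 × 5040 = 10080.

10080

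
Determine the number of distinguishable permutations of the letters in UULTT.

30

Letter multiplicities in UULTT: L×1, T×2, U×2.
Dividing 5! = 120 by 2!·2! = 4 for the repeated letters gives 30.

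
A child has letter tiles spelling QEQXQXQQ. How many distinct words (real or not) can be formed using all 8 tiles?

The 8 letters of QEQXQXQQ have repeats: Q appearing 5 times and X appearing twice.
The number of distinct arrangements is 8!/(5!·2!) = 40320/240 = 168.

168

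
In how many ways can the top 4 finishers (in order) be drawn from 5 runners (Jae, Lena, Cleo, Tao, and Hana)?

120

This is an ordered selection of 4 from 5: P(5,4).
That gives 5 × 4 × 3 × 2 = 120.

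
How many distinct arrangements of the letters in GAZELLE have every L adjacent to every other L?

360

Treat the 2 copies of L as a single block. The multiset to arrange is then {LL, A, E, E, G, Z}, 6 items in all.
That gives (6)!/(2!) = 360 arrangements.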